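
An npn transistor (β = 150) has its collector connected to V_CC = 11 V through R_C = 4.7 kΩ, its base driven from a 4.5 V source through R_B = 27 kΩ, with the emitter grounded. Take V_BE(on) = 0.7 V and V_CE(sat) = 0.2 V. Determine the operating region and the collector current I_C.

Assume active: I_B = (4.5 − 0.7)/27 = 0.141 mA, giving I_C = β·I_B = 21.1 mA.
But then V_CE = 11 − 21.1×4.7 = -88.2 V < V_CE(sat) = 0.2 V — impossible in the active region.
So the transistor is saturated. With V_CE = 0.2 V, I_C = (V_CC − 0.2)/R_C = 10.8/4.7 = 2.3 mA.
Check: β·I_B = 21.1 mA > I_C = 2.3 mA, confirming saturation.

saturation; I_C ≈ 2.3 mA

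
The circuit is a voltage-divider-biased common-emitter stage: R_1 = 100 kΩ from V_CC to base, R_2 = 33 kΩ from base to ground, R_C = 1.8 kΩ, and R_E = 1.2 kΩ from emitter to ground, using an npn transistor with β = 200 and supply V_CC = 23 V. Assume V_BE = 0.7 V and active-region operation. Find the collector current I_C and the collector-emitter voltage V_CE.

I_C ≈ 3.8 mA, V_CE ≈ 12 V

Thevenize the base divider: V_Th = V_CC·R_2/(R_1+R_2) = 23×33/133 = 5.71 V, R_Th = R_1‖R_2 = 24.8 kΩ.
Base-emitter loop: V_Th = I_B·R_Th + V_BE + (β+1)I_B·R_E, so I_B = (5.71 − 0.7) / (24.8 + 201×1.2) = 0.0188 mA.
I_C = β·I_B = 200×0.0188 = 3.76 mA, and I_E = (β+1)I_B = 3.78 mA.
V_CE = V_CC − I_C·R_C − I_E·R_E = 23 − 3.76×1.8 − 3.78×1.2 = 11.7 V.
V_CE = 11.7 V > 0.2 V confirms active-region operation.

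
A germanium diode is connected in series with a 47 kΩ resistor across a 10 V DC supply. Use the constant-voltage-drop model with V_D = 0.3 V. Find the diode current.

KVL around the loop: 10 = V_D + I·R = 0.3 + I × 47 kΩ.
So I = (10 − 0.3) / 47 kΩ = 9.7 / 47 = 0.206 mA.

I ≈ 0.21 mA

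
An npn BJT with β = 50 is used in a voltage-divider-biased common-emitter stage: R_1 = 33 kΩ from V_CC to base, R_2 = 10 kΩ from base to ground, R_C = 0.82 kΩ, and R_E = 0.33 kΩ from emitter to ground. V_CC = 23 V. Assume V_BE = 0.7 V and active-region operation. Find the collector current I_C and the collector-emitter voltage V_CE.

I_C ≈ 9.5 mA, V_CE ≈ 12 V

Thevenize the base divider: V_Th = V_CC·R_2/(R_1+R_2) = 23×10/43 = 5.35 V, R_Th = R_1‖R_2 = 7.67 kΩ.
Base-emitter loop: V_Th = I_B·R_Th + V_BE + (β+1)I_B·R_E, so I_B = (5.35 − 0.7) / (7.67 + 51×0.33) = 0.19 mA.
I_C = β·I_B = 50×0.19 = 9.49 mA, and I_E = (β+1)I_B = 9.68 mA.
V_CE = V_CC − I_C·R_C − I_E·R_E = 23 − 9.49×0.82 − 9.68×0.33 = 12 V.
V_CE = 12 V > 0.2 V confirms active-region operation.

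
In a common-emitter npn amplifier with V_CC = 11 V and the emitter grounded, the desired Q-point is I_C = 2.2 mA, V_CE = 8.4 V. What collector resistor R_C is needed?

R_C ≈ 1.2 kΩ

Collector loop: V_CC = I_C·R_C + V_CE.
R_C = (V_CC − V_CE)/I_C = (11 − 8.4)/2.2 = 1.18 kΩ.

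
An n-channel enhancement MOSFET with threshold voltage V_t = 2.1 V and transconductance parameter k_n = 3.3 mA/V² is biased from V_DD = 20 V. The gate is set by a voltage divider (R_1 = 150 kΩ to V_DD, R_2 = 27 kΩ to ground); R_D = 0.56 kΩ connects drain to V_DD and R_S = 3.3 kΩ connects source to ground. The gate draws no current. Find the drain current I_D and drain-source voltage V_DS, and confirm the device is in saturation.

V_G = V_DD·R_2/(R_1+R_2) = 20×27/177 = 3.05 V.
Assume saturation: I_D = (k_n/2)(V_GS − V_t)² with V_GS = V_G − I_D·R_S = 3.05 − 3.3·I_D.
Substituting gives 18·I_D² − 11.4·I_D + 1.49 = 0, with roots I_D = 0.186 or 0.446 mA.
The root I_D = 0.446 mA gives V_GS = 1.58 V ≤ V_t, so take I_D = 0.186 mA.
Then V_GS = 2.44 V and V_DS = V_DD − I_D(R_D+R_S) = 20 − 0.186×3.86 = 19.3 V.
Saturation requires V_DS ≥ V_GS − V_t = 0.336 V; 19.3 ≥ 0.336 ✓.

I_D ≈ 0.19 mA, V_DS ≈ 19 V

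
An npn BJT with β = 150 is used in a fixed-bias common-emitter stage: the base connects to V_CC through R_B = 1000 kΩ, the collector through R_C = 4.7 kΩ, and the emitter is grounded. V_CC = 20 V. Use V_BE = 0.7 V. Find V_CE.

V_CE ≈ 6.4 V

Base loop: V_CC = I_B·R_B + V_BE, so I_B = (20 − 0.7)/1000 kΩ = 0.0193 mA.
In the active region I_C = β·I_B = 150 × 0.0193 = 2.9 mA.
Collector loop: V_CE = V_CC − I_C·R_C = 20 − 2.9×4.7 = 6.39 V.
Since V_CE = 6.39 V > V_CE(sat) ≈ 0.2 V, the transistor is in the active region as assumed.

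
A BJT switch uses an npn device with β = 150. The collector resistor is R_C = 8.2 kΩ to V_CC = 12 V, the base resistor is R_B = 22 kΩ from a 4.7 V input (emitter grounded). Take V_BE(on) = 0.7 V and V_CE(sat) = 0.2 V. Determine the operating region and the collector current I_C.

saturation; I_C ≈ 1.4 mA

Assume active: I_B = (4.7 − 0.7)/22 = 0.182 mA, giving I_C = β·I_B = 27.3 mA.
But then V_CE = 12 − 27.3×8.2 = -212 V < V_CE(sat) = 0.2 V — impossible in the active region.
So the transistor is saturated. With V_CE = 0.2 V, I_C = (V_CC − 0.2)/R_C = 11.8/8.2 = 1.44 mA.
Check: β·I_B = 27.3 mA > I_C = 1.44 mA, confirming saturation.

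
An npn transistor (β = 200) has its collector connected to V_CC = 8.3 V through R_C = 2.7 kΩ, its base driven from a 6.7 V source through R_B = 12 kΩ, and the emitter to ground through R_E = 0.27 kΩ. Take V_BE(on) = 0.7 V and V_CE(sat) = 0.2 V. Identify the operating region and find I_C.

Assume active: I_B = (6.7 − 0.7)/(12 + 201×0.27) = 0.0905 mA, I_C = β·I_B = 18.1 mA.
Then V_CE = 8.3 − 18.1×2.7 − 18.2×0.27 = -45.5 V < 0.2 V — the active assumption fails.
Re-solve with V_CE = 0.2 V. KCL at the emitter: V_E/R_E = (V_BB−0.7−V_E)/R_B + (V_CC−0.2−V_E)/R_C, giving V_E = 0.842 V.
I_C = (V_CC − 0.2 − V_E)/R_C = (8.1 − 0.842)/2.7 = 2.69 mA.
Check: I_B = (6 − 0.842)/12 = 0.43 mA, and β·I_B = 86 mA > I_C, confirming saturation.

saturation; I_C ≈ 2.7 mA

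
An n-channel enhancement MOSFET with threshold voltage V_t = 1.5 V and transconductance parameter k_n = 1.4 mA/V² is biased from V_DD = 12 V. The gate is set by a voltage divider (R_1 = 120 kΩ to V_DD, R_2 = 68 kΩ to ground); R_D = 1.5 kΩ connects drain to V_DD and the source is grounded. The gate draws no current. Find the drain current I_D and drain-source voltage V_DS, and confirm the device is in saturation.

I_D ≈ 5.6 mA, V_DS ≈ 3.5 V

V_G = V_DD·R_2/(R_1+R_2) = 12×68/188 = 4.34 V. With the source grounded, V_GS = V_G = 4.34 V.
Assume saturation: I_D = (k_n/2)(V_GS − V_t)² = (1.4/2)×(4.34 − 1.5)² = 0.7×2.84² = 5.65 mA.
V_DS = V_DD − I_D·R_D = 12 − 5.65×1.5 = 3.53 V.
Saturation requires V_DS ≥ V_GS − V_t = 2.84 V; 3.53 ≥ 2.84 ✓.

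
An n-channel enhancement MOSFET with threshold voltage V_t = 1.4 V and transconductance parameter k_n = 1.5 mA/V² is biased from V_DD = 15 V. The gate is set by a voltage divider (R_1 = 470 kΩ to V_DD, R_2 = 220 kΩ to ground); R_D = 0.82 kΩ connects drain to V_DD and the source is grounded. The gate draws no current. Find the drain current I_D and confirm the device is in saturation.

I_D ≈ 8.6 mA

V_G = V_DD·R_2/(R_1+R_2) = 15×220/690 = 4.78 V. With the source grounded, V_GS = V_G = 4.78 V.
Assume saturation: I_D = (k_n/2)(V_GS − V_t)² = (1.5/2)×(4.78 − 1.4)² = 0.75×3.38² = 8.58 mA.
V_DS = V_DD − I_D·R_D = 15 − 8.58×0.82 = 7.96 V.
Saturation requires V_DS ≥ V_GS − V_t = 3.38 V; 7.96 ≥ 3.38 ✓.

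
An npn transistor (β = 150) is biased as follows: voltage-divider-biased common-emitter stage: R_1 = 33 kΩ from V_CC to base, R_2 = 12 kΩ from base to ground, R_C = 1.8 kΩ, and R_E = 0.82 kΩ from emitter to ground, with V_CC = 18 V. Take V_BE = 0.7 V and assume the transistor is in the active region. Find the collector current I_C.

I_C ≈ 4.6 mA

Thevenize the base divider: V_Th = V_CC·R_2/(R_1+R_2) = 18×12/45 = 4.8 V, R_Th = R_1‖R_2 = 8.8 kΩ.
Base-emitter loop: V_Th = I_B·R_Th + V_BE + (β+1)I_B·R_E, so I_B = (4.8 − 0.7) / (8.8 + 151×0.82) = 0.0309 mA.
I_C = β·I_B = 150×0.0309 = 4.64 mA, and I_E = (β+1)I_B = 4.67 mA.
V_CE = V_CC − I_C·R_C − I_E·R_E = 18 − 4.64×1.8 − 4.67×0.82 = 5.82 V.
V_CE = 5.82 V > 0.2 V confirms active-region operation.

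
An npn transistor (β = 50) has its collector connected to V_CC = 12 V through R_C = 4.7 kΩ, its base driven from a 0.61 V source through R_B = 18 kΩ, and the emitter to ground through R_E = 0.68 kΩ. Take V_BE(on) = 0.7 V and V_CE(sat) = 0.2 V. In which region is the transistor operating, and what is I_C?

cutoff; I_C ≈ 0

V_BB = 0.61 V ≤ V_BE(on) = 0.7 V, so the base-emitter junction is not forward biased.
The transistor is in cutoff: I_B = I_C = 0.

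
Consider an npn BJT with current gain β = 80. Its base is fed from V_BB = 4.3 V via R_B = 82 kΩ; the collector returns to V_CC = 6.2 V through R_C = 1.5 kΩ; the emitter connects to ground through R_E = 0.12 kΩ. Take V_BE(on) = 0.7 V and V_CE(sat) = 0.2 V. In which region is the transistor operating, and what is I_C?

active; I_C ≈ 3.1 mA

Assume active. Base-emitter loop: I_B = (V_BB − V_BE)/(R_B + (β+1)R_E) = (4.3 − 0.7)/(82 + 81×0.12) = 0.0392 mA.
I_C = β·I_B = 80×0.0392 = 3.14 mA.
V_CE = V_CC − I_C·R_C − I_E·R_E = 6.2 − 3.14×1.5 − 3.18×0.12 = 1.11 V > V_CE(sat), so the active-region assumption holds.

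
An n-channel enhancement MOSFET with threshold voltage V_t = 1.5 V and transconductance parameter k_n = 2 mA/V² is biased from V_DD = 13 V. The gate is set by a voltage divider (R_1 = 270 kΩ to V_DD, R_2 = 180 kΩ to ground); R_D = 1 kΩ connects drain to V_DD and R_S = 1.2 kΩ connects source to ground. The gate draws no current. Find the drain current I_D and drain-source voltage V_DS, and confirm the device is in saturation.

V_G = V_DD·R_2/(R_1+R_2) = 13×180/450 = 5.2 V.
Assume saturation: I_D = (k_n/2)(V_GS − V_t)² with V_GS = V_G − I_D·R_S = 5.2 − 1.2·I_D.
Substituting gives 1.44·I_D² − 9.88·I_D + 13.7 = 0, with roots I_D = 1.93 or 4.93 mA.
The root I_D = 4.93 mA gives V_GS = -0.721 V ≤ V_t, so take I_D = 1.93 mA.
Then V_GS = 2.89 V and V_DS = V_DD − I_D(R_D+R_S) = 13 − 1.93×2.2 = 8.76 V.
Saturation requires V_DS ≥ V_GS − V_t = 1.39 V; 8.76 ≥ 1.39 ✓.

I_D ≈ 1.9 mA, V_DS ≈ 8.8 V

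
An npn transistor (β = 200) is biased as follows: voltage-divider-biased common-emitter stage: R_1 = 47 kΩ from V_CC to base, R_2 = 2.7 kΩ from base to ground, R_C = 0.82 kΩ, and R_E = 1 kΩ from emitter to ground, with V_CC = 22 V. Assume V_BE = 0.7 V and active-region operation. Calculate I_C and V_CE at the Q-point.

Thevenize the base divider: V_Th = V_CC·R_2/(R_1+R_2) = 22×2.7/49.7 = 1.2 V, R_Th = R_1‖R_2 = 2.55 kΩ.
Base-emitter loop: V_Th = I_B·R_Th + V_BE + (β+1)I_B·R_E, so I_B = (1.2 − 0.7) / (2.55 + 201×1) = 0.00243 mA.
I_C = β·I_B = 200×0.00243 = 0.487 mA, and I_E = (β+1)I_B = 0.489 mA.
V_CE = V_CC − I_C·R_C − I_E·R_E = 22 − 0.487×0.82 − 0.489×1 = 21.1 V.
V_CE = 21.1 V > 0.2 V confirms active-region operation.

I_C ≈ 0.49 mA, V_CE ≈ 21 V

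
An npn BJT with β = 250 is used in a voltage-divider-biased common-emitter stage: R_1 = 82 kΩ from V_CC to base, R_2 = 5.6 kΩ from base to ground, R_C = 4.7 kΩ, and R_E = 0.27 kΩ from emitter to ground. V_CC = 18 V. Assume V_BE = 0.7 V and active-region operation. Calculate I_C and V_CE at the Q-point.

I_C ≈ 1.5 mA, V_CE ≈ 10 V

Thevenize the base divider: V_Th = V_CC·R_2/(R_1+R_2) = 18×5.6/87.6 = 1.15 V, R_Th = R_1‖R_2 = 5.24 kΩ.
Base-emitter loop: V_Th = I_B·R_Th + V_BE + (β+1)I_B·R_E, so I_B = (1.15 − 0.7) / (5.24 + 251×0.27) = 0.00617 mA.
I_C = β·I_B = 250×0.00617 = 1.54 mA, and I_E = (β+1)I_B = 1.55 mA.
V_CE = V_CC − I_C·R_C − I_E·R_E = 18 − 1.54×4.7 − 1.55×0.27 = 10.3 V.
V_CE = 10.3 V > 0.2 V confirms active-region operation.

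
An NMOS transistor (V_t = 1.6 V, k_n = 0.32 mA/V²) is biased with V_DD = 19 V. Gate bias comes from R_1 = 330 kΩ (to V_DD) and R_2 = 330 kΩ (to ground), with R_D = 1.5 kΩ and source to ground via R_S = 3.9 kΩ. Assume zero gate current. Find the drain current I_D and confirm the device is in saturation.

V_G = V_DD·R_2/(R_1+R_2) = 19×330/660 = 9.5 V.
Assume saturation: I_D = (k_n/2)(V_GS − V_t)² with V_GS = V_G − I_D·R_S = 9.5 − 3.9·I_D.
Substituting gives 2.43·I_D² − 10.9·I_D + 9.99 = 0, with roots I_D = 1.3 or 3.17 mA.
The root I_D = 3.17 mA gives V_GS = -2.85 V ≤ V_t, so take I_D = 1.3 mA.
Then V_GS = 4.45 V and V_DS = V_DD − I_D(R_D+R_S) = 19 − 1.3×5.4 = 12 V.
Saturation requires V_DS ≥ V_GS − V_t = 2.85 V; 12 ≥ 2.85 ✓.

I_D ≈ 1.3 mA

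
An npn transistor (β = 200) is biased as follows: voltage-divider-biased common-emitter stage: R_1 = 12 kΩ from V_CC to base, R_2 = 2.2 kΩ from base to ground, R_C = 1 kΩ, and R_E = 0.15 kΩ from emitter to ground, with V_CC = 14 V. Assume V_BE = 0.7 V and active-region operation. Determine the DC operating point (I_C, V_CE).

Thevenize the base divider: V_Th = V_CC·R_2/(R_1+R_2) = 14×2.2/14.2 = 2.17 V, R_Th = R_1‖R_2 = 1.86 kΩ.
Base-emitter loop: V_Th = I_B·R_Th + V_BE + (β+1)I_B·R_E, so I_B = (2.17 − 0.7) / (1.86 + 201×0.15) = 0.0459 mA.
I_C = β·I_B = 200×0.0459 = 9.18 mA, and I_E = (β+1)I_B = 9.22 mA.
V_CE = V_CC − I_C·R_C − I_E·R_E = 14 − 9.18×1 − 9.22×0.15 = 3.44 V.
V_CE = 3.44 V > 0.2 V confirms active-region operation.

I_C ≈ 9.2 mA, V_CE ≈ 3.4 V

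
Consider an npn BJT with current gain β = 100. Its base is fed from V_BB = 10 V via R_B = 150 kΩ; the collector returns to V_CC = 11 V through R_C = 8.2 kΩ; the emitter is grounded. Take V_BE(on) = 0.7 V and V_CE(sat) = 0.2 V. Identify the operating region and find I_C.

Assume active: I_B = (10 − 0.7)/150 = 0.062 mA, giving I_C = β·I_B = 6.2 mA.
But then V_CE = 11 − 6.2×8.2 = -39.8 V < V_CE(sat) = 0.2 V — impossible in the active region.
So the transistor is saturated. With V_CE = 0.2 V, I_C = (V_CC − 0.2)/R_C = 10.8/8.2 = 1.32 mA.
Check: β·I_B = 6.2 mA > I_C = 1.32 mA, confirming saturation.

saturation; I_C ≈ 1.3 mA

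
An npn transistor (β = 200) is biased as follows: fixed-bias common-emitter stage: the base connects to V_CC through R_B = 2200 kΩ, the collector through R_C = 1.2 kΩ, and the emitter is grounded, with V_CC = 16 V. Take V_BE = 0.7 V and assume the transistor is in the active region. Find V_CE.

V_CE ≈ 14 V

Base loop: V_CC = I_B·R_B + V_BE, so I_B = (16 − 0.7)/2200 kΩ = 0.00695 mA.
In the active region I_C = β·I_B = 200 × 0.00695 = 1.39 mA.
Collector loop: V_CE = V_CC − I_C·R_C = 16 − 1.39×1.2 = 14.3 V.
Since V_CE = 14.3 V > V_CE(sat) ≈ 0.2 V, the transistor is in the active region as assumed.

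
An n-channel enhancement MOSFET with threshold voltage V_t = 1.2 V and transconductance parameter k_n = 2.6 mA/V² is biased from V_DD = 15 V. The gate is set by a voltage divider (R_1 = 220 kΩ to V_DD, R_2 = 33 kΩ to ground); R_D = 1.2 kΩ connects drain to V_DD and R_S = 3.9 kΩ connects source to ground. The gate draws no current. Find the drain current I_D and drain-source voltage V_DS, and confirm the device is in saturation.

V_G = V_DD·R_2/(R_1+R_2) = 15×33/253 = 1.96 V.
Assume saturation: I_D = (k_n/2)(V_GS − V_t)² with V_GS = V_G − I_D·R_S = 1.96 − 3.9·I_D.
Substituting gives 19.8·I_D² − 8.67·I_D + 0.744 = 0, with roots I_D = 0.117 or 0.321 mA.
The root I_D = 0.321 mA gives V_GS = 0.703 V ≤ V_t, so take I_D = 0.117 mA.
Then V_GS = 1.5 V and V_DS = V_DD − I_D(R_D+R_S) = 15 − 0.117×5.1 = 14.4 V.
Saturation requires V_DS ≥ V_GS − V_t = 0.3 V; 14.4 ≥ 0.3 ✓.

I_D ≈ 0.12 mA, V_DS ≈ 14 V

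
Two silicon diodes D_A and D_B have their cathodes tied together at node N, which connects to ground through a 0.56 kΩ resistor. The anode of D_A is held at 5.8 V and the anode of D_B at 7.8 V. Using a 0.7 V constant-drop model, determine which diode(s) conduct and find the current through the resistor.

Only D_B conducts; I_R ≈ 13 mA

Assume both conduct. Then node N would need to be at both 5.8−0.7 = 5.1 V and 7.8−0.7 = 7.1 V, which is impossible.
Assume only D_B conducts: V_N = 7.8 − 0.7 = 7.1 V, so I_R = 7.1/0.56 = 12.7 mA.
Check D_A: its anode-to-cathode voltage is 5.8 − 7.1 = -1.3 V < 0.7 V, so it is off. The assumption is consistent.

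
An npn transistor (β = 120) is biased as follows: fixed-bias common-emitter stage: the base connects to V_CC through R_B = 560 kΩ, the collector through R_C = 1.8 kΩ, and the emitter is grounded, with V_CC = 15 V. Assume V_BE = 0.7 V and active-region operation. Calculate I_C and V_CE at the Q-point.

I_C ≈ 3.1 mA, V_CE ≈ 9.5 V

Base loop: V_CC = I_B·R_B + V_BE, so I_B = (15 − 0.7)/560 kΩ = 0.0255 mA.
In the active region I_C = β·I_B = 120 × 0.0255 = 3.06 mA.
Collector loop: V_CE = V_CC − I_C·R_C = 15 − 3.06×1.8 = 9.48 V.
Since V_CE = 9.48 V > V_CE(sat) ≈ 0.2 V, the transistor is in the active region as assumed.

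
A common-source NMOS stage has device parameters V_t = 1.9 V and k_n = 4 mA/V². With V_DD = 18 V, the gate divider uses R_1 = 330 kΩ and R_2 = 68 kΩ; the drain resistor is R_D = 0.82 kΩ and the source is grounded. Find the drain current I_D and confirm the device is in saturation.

V_G = V_DD·R_2/(R_1+R_2) = 18×68/398 = 3.08 V. With the source grounded, V_GS = V_G = 3.08 V.
Assume saturation: I_D = (k_n/2)(V_GS − V_t)² = (4/2)×(3.08 − 1.9)² = 2×1.18² = 2.76 mA.
V_DS = V_DD − I_D·R_D = 18 − 2.76×0.82 = 15.7 V.
Saturation requires V_DS ≥ V_GS − V_t = 1.18 V; 15.7 ≥ 1.18 ✓.

I_D ≈ 2.8 mA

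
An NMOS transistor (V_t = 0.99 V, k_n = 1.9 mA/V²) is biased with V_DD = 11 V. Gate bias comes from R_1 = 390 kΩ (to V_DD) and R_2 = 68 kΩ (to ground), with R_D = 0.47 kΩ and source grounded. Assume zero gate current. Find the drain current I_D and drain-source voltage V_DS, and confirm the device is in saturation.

V_G = V_DD·R_2/(R_1+R_2) = 11×68/458 = 1.63 V. With the source grounded, V_GS = V_G = 1.63 V.
Assume saturation: I_D = (k_n/2)(V_GS − V_t)² = (1.9/2)×(1.63 − 0.99)² = 0.95×0.643² = 0.393 mA.
V_DS = V_DD − I_D·R_D = 11 − 0.393×0.47 = 10.8 V.
Saturation requires V_DS ≥ V_GS − V_t = 0.643 V; 10.8 ≥ 0.643 ✓.

I_D ≈ 0.39 mA, V_DS ≈ 11 V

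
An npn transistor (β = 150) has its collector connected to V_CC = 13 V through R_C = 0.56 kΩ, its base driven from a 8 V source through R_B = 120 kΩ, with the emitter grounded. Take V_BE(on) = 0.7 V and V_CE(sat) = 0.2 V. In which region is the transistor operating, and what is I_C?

Assume active. Base-emitter loop: I_B = (V_BB − V_BE)/R_B = (8 − 0.7)/120 = 0.0608 mA.
I_C = β·I_B = 150×0.0608 = 9.12 mA.
V_CE = V_CC − I_C·R_C = 13 − 9.12×0.56 = 7.89 V > V_CE(sat), so the active-region assumption holds.

active; I_C ≈ 9.1 mA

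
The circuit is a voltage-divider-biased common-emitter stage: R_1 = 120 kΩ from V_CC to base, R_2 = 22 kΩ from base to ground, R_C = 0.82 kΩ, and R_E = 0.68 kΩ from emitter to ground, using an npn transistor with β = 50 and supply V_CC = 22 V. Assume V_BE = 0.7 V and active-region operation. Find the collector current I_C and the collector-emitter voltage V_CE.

I_C ≈ 2.5 mA, V_CE ≈ 18 V

Thevenize the base divider: V_Th = V_CC·R_2/(R_1+R_2) = 22×22/142 = 3.41 V, R_Th = R_1‖R_2 = 18.6 kΩ.
Base-emitter loop: V_Th = I_B·R_Th + V_BE + (β+1)I_B·R_E, so I_B = (3.41 − 0.7) / (18.6 + 51×0.68) = 0.0508 mA.
I_C = β·I_B = 50×0.0508 = 2.54 mA, and I_E = (β+1)I_B = 2.59 mA.
V_CE = V_CC − I_C·R_C − I_E·R_E = 22 − 2.54×0.82 − 2.59×0.68 = 18.2 V.
V_CE = 18.2 V > 0.2 V confirms active-region operation.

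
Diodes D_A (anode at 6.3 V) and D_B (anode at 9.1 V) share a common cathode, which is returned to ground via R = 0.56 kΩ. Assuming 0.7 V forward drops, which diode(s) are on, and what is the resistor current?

Assume both conduct. Then node N would need to be at both 6.3−0.7 = 5.6 V and 9.1−0.7 = 8.4 V, which is impossible.
Assume only D_B conducts: V_N = 9.1 − 0.7 = 8.4 V, so I_R = 8.4/0.56 = 15 mA.
Check D_A: its anode-to-cathode voltage is 6.3 − 8.4 = -2.1 V < 0.7 V, so it is off. The assumption is consistent.

Only D_B conducts; I_R ≈ 15 mA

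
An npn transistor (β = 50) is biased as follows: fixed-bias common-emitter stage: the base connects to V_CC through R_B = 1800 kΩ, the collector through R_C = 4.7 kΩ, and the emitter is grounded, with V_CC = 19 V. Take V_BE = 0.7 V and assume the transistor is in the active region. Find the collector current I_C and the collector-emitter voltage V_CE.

I_C ≈ 0.51 mA, V_CE ≈ 17 V

Base loop: V_CC = I_B·R_B + V_BE, so I_B = (19 − 0.7)/1800 kΩ = 0.0102 mA.
In the active region I_C = β·I_B = 50 × 0.0102 = 0.508 mA.
Collector loop: V_CE = V_CC − I_C·R_C = 19 − 0.508×4.7 = 16.6 V.
Since V_CE = 16.6 V > V_CE(sat) ≈ 0.2 V, the transistor is in the active region as assumed.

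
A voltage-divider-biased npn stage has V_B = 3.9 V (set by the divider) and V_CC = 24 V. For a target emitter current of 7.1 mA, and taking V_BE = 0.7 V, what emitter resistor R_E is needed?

R_E ≈ 0.45 kΩ

V_E = V_B − V_BE = 3.9 − 0.7 = 3.2 V.
R_E = V_E / I_E = 3.2 / 7.1 = 0.451 kΩ.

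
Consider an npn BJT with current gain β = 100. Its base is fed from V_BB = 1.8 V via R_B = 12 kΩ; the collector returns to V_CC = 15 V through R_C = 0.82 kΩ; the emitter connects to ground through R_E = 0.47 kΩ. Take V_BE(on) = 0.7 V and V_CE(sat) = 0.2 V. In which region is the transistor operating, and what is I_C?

active; I_C ≈ 1.8 mA

Assume active. Base-emitter loop: I_B = (V_BB − V_BE)/(R_B + (β+1)R_E) = (1.8 − 0.7)/(12 + 101×0.47) = 0.0185 mA.
I_C = β·I_B = 100×0.0185 = 1.85 mA.
V_CE = V_CC − I_C·R_C − I_E·R_E = 15 − 1.85×0.82 − 1.87×0.47 = 12.6 V > V_CE(sat), so the active-region assumption holds.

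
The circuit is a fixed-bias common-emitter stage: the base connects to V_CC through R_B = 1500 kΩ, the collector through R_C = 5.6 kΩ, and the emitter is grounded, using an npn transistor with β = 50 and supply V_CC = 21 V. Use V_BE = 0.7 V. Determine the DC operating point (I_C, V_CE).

Base loop: V_CC = I_B·R_B + V_BE, so I_B = (21 − 0.7)/1500 kΩ = 0.0135 mA.
In the active region I_C = β·I_B = 50 × 0.0135 = 0.677 mA.
Collector loop: V_CE = V_CC − I_C·R_C = 21 − 0.677×5.6 = 17.2 V.
Since V_CE = 17.2 V > V_CE(sat) ≈ 0.2 V, the transistor is in the active region as assumed.

I_C ≈ 0.68 mA, V_CE ≈ 17 V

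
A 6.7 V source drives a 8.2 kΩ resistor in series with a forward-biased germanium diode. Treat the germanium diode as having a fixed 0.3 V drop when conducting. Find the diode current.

KVL around the loop: 6.7 = V_D + I·R = 0.3 + I × 8.2 kΩ.
So I = (6.7 − 0.3) / 8.2 kΩ = 6.4 / 8.2 = 0.78 mA.

I ≈ 0.78 mA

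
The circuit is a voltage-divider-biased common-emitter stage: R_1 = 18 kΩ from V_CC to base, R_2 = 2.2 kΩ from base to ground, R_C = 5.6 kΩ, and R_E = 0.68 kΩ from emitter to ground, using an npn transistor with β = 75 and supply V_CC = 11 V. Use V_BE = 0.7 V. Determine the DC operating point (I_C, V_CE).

Thevenize the base divider: V_Th = V_CC·R_2/(R_1+R_2) = 11×2.2/20.2 = 1.2 V, R_Th = R_1‖R_2 = 1.96 kΩ.
Base-emitter loop: V_Th = I_B·R_Th + V_BE + (β+1)I_B·R_E, so I_B = (1.2 − 0.7) / (1.96 + 76×0.68) = 0.00928 mA.
I_C = β·I_B = 75×0.00928 = 0.696 mA, and I_E = (β+1)I_B = 0.706 mA.
V_CE = V_CC − I_C·R_C − I_E·R_E = 11 − 0.696×5.6 − 0.706×0.68 = 6.62 V.
V_CE = 6.62 V > 0.2 V confirms active-region operation.

I_C ≈ 0.7 mA, V_CE ≈ 6.6 V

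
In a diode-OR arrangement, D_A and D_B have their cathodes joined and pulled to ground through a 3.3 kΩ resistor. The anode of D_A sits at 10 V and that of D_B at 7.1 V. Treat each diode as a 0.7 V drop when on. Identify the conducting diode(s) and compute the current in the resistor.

Assume both conduct. Then node N would need to be at both 10−0.7 = 9.3 V and 7.1−0.7 = 6.4 V, which is impossible.
Assume only D_A conducts: V_N = 10 − 0.7 = 9.3 V, so I_R = 9.3/3.3 = 2.82 mA.
Check D_B: its anode-to-cathode voltage is 7.1 − 9.3 = -2.2 V < 0.7 V, so it is off. The assumption is consistent.

Only D_A conducts; I_R ≈ 2.8 mA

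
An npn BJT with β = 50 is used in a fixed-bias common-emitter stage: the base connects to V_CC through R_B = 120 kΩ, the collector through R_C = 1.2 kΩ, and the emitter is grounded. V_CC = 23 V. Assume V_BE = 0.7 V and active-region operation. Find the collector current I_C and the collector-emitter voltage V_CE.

Base loop: V_CC = I_B·R_B + V_BE, so I_B = (23 − 0.7)/120 kΩ = 0.186 mA.
In the active region I_C = β·I_B = 50 × 0.186 = 9.29 mA.
Collector loop: V_CE = V_CC − I_C·R_C = 23 − 9.29×1.2 = 11.8 V.
Since V_CE = 11.8 V > V_CE(sat) ≈ 0.2 V, the transistor is in the active region as assumed.

I_C ≈ 9.3 mA, V_CE ≈ 12 V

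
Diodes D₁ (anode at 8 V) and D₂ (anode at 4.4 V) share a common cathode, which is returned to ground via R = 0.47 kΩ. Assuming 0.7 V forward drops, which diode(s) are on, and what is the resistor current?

Assume both conduct. Then node N would need to be at both 8−0.7 = 7.3 V and 4.4−0.7 = 3.7 V, which is impossible.
Assume only D₁ conducts: V_N = 8 − 0.7 = 7.3 V, so I_R = 7.3/0.47 = 15.5 mA.
Check D₂: its anode-to-cathode voltage is 4.4 − 7.3 = -2.9 V < 0.7 V, so it is off. The assumption is consistent.

Only D₁ conducts; I_R ≈ 16 mA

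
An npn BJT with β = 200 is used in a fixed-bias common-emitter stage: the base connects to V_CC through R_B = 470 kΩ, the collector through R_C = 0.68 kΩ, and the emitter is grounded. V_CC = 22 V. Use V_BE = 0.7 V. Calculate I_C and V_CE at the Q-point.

Base loop: V_CC = I_B·R_B + V_BE, so I_B = (22 − 0.7)/470 kΩ = 0.0453 mA.
In the active region I_C = β·I_B = 200 × 0.0453 = 9.06 mA.
Collector loop: V_CE = V_CC − I_C·R_C = 22 − 9.06×0.68 = 15.8 V.
Since V_CE = 15.8 V > V_CE(sat) ≈ 0.2 V, the transistor is in the active region as assumed.

I_C ≈ 9.1 mA, V_CE ≈ 16 V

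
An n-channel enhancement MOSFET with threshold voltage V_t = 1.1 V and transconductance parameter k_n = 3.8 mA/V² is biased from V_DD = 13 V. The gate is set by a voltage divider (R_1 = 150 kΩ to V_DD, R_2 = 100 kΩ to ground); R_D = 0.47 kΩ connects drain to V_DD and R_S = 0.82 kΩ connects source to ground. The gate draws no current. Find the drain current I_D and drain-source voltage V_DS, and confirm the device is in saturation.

V_G = V_DD·R_2/(R_1+R_2) = 13×100/250 = 5.2 V.
Assume saturation: I_D = (k_n/2)(V_GS − V_t)² with V_GS = V_G − I_D·R_S = 5.2 − 0.82·I_D.
Substituting gives 1.28·I_D² − 13.8·I_D + 31.9 = 0, with roots I_D = 3.37 or 7.41 mA.
The root I_D = 7.41 mA gives V_GS = -0.875 V ≤ V_t, so take I_D = 3.37 mA.
Then V_GS = 2.43 V and V_DS = V_DD − I_D(R_D+R_S) = 13 − 3.37×1.29 = 8.65 V.
Saturation requires V_DS ≥ V_GS − V_t = 1.33 V; 8.65 ≥ 1.33 ✓.

I_D ≈ 3.4 mA, V_DS ≈ 8.6 V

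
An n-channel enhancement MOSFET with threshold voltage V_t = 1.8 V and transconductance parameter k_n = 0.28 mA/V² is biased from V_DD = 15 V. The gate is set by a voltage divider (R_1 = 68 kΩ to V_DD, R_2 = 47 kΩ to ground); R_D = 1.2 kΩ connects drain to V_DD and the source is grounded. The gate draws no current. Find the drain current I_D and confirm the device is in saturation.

I_D ≈ 2.6 mA

V_G = V_DD·R_2/(R_1+R_2) = 15×47/115 = 6.13 V. With the source grounded, V_GS = V_G = 6.13 V.
Assume saturation: I_D = (k_n/2)(V_GS − V_t)² = (0.28/2)×(6.13 − 1.8)² = 0.14×4.33² = 2.63 mA.
V_DS = V_DD − I_D·R_D = 15 − 2.63×1.2 = 11.8 V.
Saturation requires V_DS ≥ V_GS − V_t = 4.33 V; 11.8 ≥ 4.33 ✓.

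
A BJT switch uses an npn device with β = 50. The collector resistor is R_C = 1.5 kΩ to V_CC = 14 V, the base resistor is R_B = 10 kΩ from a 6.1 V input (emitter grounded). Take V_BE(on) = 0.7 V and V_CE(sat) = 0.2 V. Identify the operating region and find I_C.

saturation; I_C ≈ 9.2 mA

Assume active: I_B = (6.1 − 0.7)/10 = 0.54 mA, giving I_C = β·I_B = 27 mA.
But then V_CE = 14 − 27×1.5 = -26.5 V < V_CE(sat) = 0.2 V — impossible in the active region.
So the transistor is saturated. With V_CE = 0.2 V, I_C = (V_CC − 0.2)/R_C = 13.8/1.5 = 9.2 mA.
Check: β·I_B = 27 mA > I_C = 9.2 mA, confirming saturation.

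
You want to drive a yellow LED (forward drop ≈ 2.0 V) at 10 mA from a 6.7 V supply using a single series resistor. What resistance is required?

R ≈ 0.47 kΩ

The resistor drops V_S − V_D = 6.7 − 2.0 = 4.7 V at 10 mA.
R = 4.7 V / 10 mA = 0.47 kΩ.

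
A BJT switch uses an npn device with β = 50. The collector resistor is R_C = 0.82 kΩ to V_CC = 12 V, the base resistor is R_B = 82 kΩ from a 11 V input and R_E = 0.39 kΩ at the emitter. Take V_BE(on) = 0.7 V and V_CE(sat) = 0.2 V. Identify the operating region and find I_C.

active; I_C ≈ 5.1 mA

Assume active. Base-emitter loop: I_B = (V_BB − V_BE)/(R_B + (β+1)R_E) = (11 − 0.7)/(82 + 51×0.39) = 0.101 mA.
I_C = β·I_B = 50×0.101 = 5.05 mA.
V_CE = V_CC − I_C·R_C − I_E·R_E = 12 − 5.05×0.82 − 5.16×0.39 = 5.84 V > V_CE(sat), so the active-region assumption holds.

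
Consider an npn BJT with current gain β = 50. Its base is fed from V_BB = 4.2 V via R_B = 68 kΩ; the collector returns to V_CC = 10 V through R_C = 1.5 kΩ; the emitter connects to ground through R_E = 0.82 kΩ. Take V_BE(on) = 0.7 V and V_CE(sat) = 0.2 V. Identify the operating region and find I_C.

active; I_C ≈ 1.6 mA

Assume active. Base-emitter loop: I_B = (V_BB − V_BE)/(R_B + (β+1)R_E) = (4.2 − 0.7)/(68 + 51×0.82) = 0.0319 mA.
I_C = β·I_B = 50×0.0319 = 1.59 mA.
V_CE = V_CC − I_C·R_C − I_E·R_E = 10 − 1.59×1.5 − 1.63×0.82 = 6.28 V > V_CE(sat), so the active-region assumption holds.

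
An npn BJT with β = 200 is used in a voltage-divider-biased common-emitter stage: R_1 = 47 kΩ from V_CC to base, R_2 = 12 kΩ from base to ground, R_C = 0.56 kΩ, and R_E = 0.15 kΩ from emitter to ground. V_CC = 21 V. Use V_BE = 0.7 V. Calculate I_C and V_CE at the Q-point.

Thevenize the base divider: V_Th = V_CC·R_2/(R_1+R_2) = 21×12/59 = 4.27 V, R_Th = R_1‖R_2 = 9.56 kΩ.
Base-emitter loop: V_Th = I_B·R_Th + V_BE + (β+1)I_B·R_E, so I_B = (4.27 − 0.7) / (9.56 + 201×0.15) = 0.0899 mA.
I_C = β·I_B = 200×0.0899 = 18 mA, and I_E = (β+1)I_B = 18.1 mA.
V_CE = V_CC − I_C·R_C − I_E·R_E = 21 − 18×0.56 − 18.1×0.15 = 8.22 V.
V_CE = 8.22 V > 0.2 V confirms active-region operation.

I_C ≈ 18 mA, V_CE ≈ 8.2 V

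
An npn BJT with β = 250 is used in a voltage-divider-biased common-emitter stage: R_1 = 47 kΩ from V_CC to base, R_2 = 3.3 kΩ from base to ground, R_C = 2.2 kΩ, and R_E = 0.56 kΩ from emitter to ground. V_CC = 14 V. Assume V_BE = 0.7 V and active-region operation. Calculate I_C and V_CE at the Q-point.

Thevenize the base divider: V_Th = V_CC·R_2/(R_1+R_2) = 14×3.3/50.3 = 0.918 V, R_Th = R_1‖R_2 = 3.08 kΩ.
Base-emitter loop: V_Th = I_B·R_Th + V_BE + (β+1)I_B·R_E, so I_B = (0.918 − 0.7) / (3.08 + 251×0.56) = 0.00152 mA.
I_C = β·I_B = 250×0.00152 = 0.38 mA, and I_E = (β+1)I_B = 0.382 mA.
V_CE = V_CC − I_C·R_C − I_E·R_E = 14 − 0.38×2.2 − 0.382×0.56 = 12.9 V.
V_CE = 12.9 V > 0.2 V confirms active-region operation.

I_C ≈ 0.38 mA, V_CE ≈ 13 V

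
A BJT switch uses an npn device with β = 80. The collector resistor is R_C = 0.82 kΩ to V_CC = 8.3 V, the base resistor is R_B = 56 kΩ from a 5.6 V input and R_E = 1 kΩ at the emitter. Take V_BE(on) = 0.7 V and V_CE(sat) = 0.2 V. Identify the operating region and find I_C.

Assume active. Base-emitter loop: I_B = (V_BB − V_BE)/(R_B + (β+1)R_E) = (5.6 − 0.7)/(56 + 81×1) = 0.0358 mA.
I_C = β·I_B = 80×0.0358 = 2.86 mA.
V_CE = V_CC − I_C·R_C − I_E·R_E = 8.3 − 2.86×0.82 − 2.9×1 = 3.06 V > V_CE(sat), so the active-region assumption holds.

active; I_C ≈ 2.9 mA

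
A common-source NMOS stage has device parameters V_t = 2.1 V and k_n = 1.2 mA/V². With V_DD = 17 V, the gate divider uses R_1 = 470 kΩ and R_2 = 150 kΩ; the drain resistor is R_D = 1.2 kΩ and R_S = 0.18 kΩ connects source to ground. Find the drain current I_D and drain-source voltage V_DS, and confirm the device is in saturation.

V_G = V_DD·R_2/(R_1+R_2) = 17×150/620 = 4.11 V.
Assume saturation: I_D = (k_n/2)(V_GS − V_t)² with V_GS = V_G − I_D·R_S = 4.11 − 0.18·I_D.
Substituting gives 0.0194·I_D² − 1.43·I_D + 2.43 = 0, with roots I_D = 1.74 or 72.1 mA.
The root I_D = 72.1 mA gives V_GS = -8.86 V ≤ V_t, so take I_D = 1.74 mA.
Then V_GS = 3.8 V and V_DS = V_DD − I_D(R_D+R_S) = 17 − 1.74×1.38 = 14.6 V.
Saturation requires V_DS ≥ V_GS − V_t = 1.7 V; 14.6 ≥ 1.7 ✓.

I_D ≈ 1.7 mA, V_DS ≈ 15 V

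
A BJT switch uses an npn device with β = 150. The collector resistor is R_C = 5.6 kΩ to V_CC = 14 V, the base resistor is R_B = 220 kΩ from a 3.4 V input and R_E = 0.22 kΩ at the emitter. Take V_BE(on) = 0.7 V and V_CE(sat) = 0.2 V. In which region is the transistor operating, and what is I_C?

Assume active. Base-emitter loop: I_B = (V_BB − V_BE)/(R_B + (β+1)R_E) = (3.4 − 0.7)/(220 + 151×0.22) = 0.0107 mA.
I_C = β·I_B = 150×0.0107 = 1.6 mA.
V_CE = V_CC − I_C·R_C − I_E·R_E = 14 − 1.6×5.6 − 1.61×0.22 = 4.69 V > V_CE(sat), so the active-region assumption holds.

active; I_C ≈ 1.6 mA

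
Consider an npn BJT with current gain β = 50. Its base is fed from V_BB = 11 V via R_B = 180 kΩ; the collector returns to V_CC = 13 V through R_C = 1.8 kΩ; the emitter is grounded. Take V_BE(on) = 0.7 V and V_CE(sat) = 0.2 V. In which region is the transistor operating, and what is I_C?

Assume active. Base-emitter loop: I_B = (V_BB − V_BE)/R_B = (11 − 0.7)/180 = 0.0572 mA.
I_C = β·I_B = 50×0.0572 = 2.86 mA.
V_CE = V_CC − I_C·R_C = 13 − 2.86×1.8 = 7.85 V > V_CE(sat), so the active-region assumption holds.

active; I_C ≈ 2.9 mA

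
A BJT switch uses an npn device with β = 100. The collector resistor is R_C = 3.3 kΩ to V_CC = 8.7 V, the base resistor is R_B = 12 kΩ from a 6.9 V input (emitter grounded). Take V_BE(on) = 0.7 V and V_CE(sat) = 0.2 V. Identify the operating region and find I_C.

Assume active: I_B = (6.9 − 0.7)/12 = 0.517 mA, giving I_C = β·I_B = 51.7 mA.
But then V_CE = 8.7 − 51.7×3.3 = -162 V < V_CE(sat) = 0.2 V — impossible in the active region.
So the transistor is saturated. With V_CE = 0.2 V, I_C = (V_CC − 0.2)/R_C = 8.5/3.3 = 2.58 mA.
Check: β·I_B = 51.7 mA > I_C = 2.58 mA, confirming saturation.

saturation; I_C ≈ 2.6 mA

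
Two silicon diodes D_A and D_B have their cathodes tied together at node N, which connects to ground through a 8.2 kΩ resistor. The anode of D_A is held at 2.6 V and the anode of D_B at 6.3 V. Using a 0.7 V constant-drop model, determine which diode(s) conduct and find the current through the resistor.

Only D_B conducts; I_R ≈ 0.68 mA

Assume both conduct. Then node N would need to be at both 2.6−0.7 = 1.9 V and 6.3−0.7 = 5.6 V, which is impossible.
Assume only D_B conducts: V_N = 6.3 − 0.7 = 5.6 V, so I_R = 5.6/8.2 = 0.683 mA.
Check D_A: its anode-to-cathode voltage is 2.6 − 5.6 = -3 V < 0.7 V, so it is off. The assumption is consistent.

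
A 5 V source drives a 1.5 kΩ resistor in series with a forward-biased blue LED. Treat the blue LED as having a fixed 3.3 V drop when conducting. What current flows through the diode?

I ≈ 1.1 mA

KVL around the loop: 5 = V_D + I·R = 3.3 + I × 1.5 kΩ.
So I = (5 − 3.3) / 1.5 kΩ = 1.7 / 1.5 = 1.13 mA.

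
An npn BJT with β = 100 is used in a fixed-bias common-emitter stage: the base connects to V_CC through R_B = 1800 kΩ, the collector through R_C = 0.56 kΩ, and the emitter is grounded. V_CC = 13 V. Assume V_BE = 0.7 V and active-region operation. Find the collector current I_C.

I_C ≈ 0.68 mA

Base loop: V_CC = I_B·R_B + V_BE, so I_B = (13 − 0.7)/1800 kΩ = 0.00683 mA.
In the active region I_C = β·I_B = 100 × 0.00683 = 0.683 mA.
Collector loop: V_CE = V_CC − I_C·R_C = 13 − 0.683×0.56 = 12.6 V.
Since V_CE = 12.6 V > V_CE(sat) ≈ 0.2 V, the transistor is in the active region as assumed.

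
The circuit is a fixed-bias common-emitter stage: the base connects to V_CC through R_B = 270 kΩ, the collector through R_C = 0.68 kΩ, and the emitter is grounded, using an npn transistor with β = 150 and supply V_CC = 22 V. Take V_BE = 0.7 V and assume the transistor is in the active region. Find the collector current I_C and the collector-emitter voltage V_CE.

I_C ≈ 12 mA, V_CE ≈ 14 V

Base loop: V_CC = I_B·R_B + V_BE, so I_B = (22 − 0.7)/270 kΩ = 0.0789 mA.
In the active region I_C = β·I_B = 150 × 0.0789 = 11.8 mA.
Collector loop: V_CE = V_CC − I_C·R_C = 22 − 11.8×0.68 = 14 V.
Since V_CE = 14 V > V_CE(sat) ≈ 0.2 V, the transistor is in the active region as assumed.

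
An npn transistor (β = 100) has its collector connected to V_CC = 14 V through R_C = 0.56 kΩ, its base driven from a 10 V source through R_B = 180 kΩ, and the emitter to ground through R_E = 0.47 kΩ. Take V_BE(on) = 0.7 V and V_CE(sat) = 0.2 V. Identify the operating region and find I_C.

active; I_C ≈ 4.1 mA

Assume active. Base-emitter loop: I_B = (V_BB − V_BE)/(R_B + (β+1)R_E) = (10 − 0.7)/(180 + 101×0.47) = 0.0409 mA.
I_C = β·I_B = 100×0.0409 = 4.09 mA.
V_CE = V_CC − I_C·R_C − I_E·R_E = 14 − 4.09×0.56 − 4.13×0.47 = 9.77 V > V_CE(sat), so the active-region assumption holds.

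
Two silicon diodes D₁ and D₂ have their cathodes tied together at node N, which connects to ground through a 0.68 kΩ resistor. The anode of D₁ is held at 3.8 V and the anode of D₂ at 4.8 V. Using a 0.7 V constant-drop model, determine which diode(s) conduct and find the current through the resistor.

Assume both conduct. Then node N would need to be at both 3.8−0.7 = 3.1 V and 4.8−0.7 = 4.1 V, which is impossible.
Assume only D₂ conducts: V_N = 4.8 − 0.7 = 4.1 V, so I_R = 4.1/0.68 = 6.03 mA.
Check D₁: its anode-to-cathode voltage is 3.8 − 4.1 = -0.3 V < 0.7 V, so it is off. The assumption is consistent.

Only D₂ conducts; I_R ≈ 6 mA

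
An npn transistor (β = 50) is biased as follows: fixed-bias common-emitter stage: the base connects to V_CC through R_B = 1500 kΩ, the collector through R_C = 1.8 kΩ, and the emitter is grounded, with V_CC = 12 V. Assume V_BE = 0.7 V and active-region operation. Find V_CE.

Base loop: V_CC = I_B·R_B + V_BE, so I_B = (12 − 0.7)/1500 kΩ = 0.00753 mA.
In the active region I_C = β·I_B = 50 × 0.00753 = 0.377 mA.
Collector loop: V_CE = V_CC − I_C·R_C = 12 − 0.377×1.8 = 11.3 V.
Since V_CE = 11.3 V > V_CE(sat) ≈ 0.2 V, the transistor is in the active region as assumed.

V_CE ≈ 11 V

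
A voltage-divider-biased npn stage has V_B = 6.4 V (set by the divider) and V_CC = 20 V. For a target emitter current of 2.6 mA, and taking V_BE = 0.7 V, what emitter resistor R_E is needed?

V_E = V_B − V_BE = 6.4 − 0.7 = 5.7 V.
R_E = V_E / I_E = 5.7 / 2.6 = 2.19 kΩ.

R_E ≈ 2.2 kΩ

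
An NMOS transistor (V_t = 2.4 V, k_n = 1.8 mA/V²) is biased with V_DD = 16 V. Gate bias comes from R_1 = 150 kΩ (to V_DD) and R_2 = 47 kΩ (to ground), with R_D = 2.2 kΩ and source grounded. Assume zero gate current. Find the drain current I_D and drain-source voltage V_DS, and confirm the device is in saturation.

V_G = V_DD·R_2/(R_1+R_2) = 16×47/197 = 3.82 V. With the source grounded, V_GS = V_G = 3.82 V.
Assume saturation: I_D = (k_n/2)(V_GS − V_t)² = (1.8/2)×(3.82 − 2.4)² = 0.9×1.42² = 1.81 mA.
V_DS = V_DD − I_D·R_D = 16 − 1.81×2.2 = 12 V.
Saturation requires V_DS ≥ V_GS − V_t = 1.42 V; 12 ≥ 1.42 ✓.

I_D ≈ 1.8 mA, V_DS ≈ 12 V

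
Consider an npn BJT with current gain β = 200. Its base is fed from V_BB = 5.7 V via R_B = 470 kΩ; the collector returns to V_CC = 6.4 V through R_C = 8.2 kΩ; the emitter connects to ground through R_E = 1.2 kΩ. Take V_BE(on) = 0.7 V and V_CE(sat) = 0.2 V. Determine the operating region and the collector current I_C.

Assume active: I_B = (5.7 − 0.7)/(470 + 201×1.2) = 0.00703 mA, I_C = β·I_B = 1.41 mA.
Then V_CE = 6.4 − 1.41×8.2 − 1.41×1.2 = -6.83 V < 0.2 V — the active assumption fails.
Re-solve with V_CE = 0.2 V. KCL at the emitter: V_E/R_E = (V_BB−0.7−V_E)/R_B + (V_CC−0.2−V_E)/R_C, giving V_E = 0.801 V.
I_C = (V_CC − 0.2 − V_E)/R_C = (6.2 − 0.801)/8.2 = 0.658 mA.
Check: I_B = (5 − 0.801)/470 = 0.00893 mA, and β·I_B = 1.79 mA > I_C, confirming saturation.

saturation; I_C ≈ 0.66 mA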